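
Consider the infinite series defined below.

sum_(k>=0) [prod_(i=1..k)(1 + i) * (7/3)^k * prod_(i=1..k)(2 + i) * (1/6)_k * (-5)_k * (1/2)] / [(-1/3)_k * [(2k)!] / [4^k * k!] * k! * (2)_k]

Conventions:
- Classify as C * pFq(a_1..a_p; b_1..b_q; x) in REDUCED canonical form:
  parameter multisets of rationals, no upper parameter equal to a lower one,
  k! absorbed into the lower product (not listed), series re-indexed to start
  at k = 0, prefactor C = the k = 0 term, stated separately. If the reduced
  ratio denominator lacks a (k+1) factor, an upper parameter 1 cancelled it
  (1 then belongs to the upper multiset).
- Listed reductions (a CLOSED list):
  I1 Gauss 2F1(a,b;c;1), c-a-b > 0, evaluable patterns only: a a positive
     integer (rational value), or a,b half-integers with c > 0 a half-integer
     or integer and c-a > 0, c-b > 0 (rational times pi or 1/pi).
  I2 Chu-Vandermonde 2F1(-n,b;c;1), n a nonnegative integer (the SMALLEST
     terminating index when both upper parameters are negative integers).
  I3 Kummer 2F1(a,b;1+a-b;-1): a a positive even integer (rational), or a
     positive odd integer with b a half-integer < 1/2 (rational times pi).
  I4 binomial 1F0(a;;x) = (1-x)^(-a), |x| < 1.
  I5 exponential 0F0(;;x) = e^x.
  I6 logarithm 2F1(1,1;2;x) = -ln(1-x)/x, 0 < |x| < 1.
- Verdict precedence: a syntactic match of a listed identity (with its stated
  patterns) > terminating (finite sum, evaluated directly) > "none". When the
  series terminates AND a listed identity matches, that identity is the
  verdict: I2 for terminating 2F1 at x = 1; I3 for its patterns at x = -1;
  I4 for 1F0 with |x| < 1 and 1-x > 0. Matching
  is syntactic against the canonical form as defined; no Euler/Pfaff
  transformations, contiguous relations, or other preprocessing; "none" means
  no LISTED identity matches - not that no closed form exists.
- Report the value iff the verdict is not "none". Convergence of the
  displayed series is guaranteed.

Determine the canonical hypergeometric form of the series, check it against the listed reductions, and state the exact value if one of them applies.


x = 7/3 here; the reduced form reads 3F2, upper {-5, 1/6, 3}, lower {-1/3, 1/2}, C = 1/2. Verdict: terminating - the sum ends at index 5 because -5 is a negative integer; exact evaluation follows. Exact value: 7919123/8019.

Key step: x = (7/3) and the running product (C = 1/2, x = 7/3) telescopes to a rising factorial.
Consecutive-term ratio: r(k) = (7/3) * (k-5) (k+1/6) (k+3) / [(k-1/3) (k+1/2) (k+1)] - rational in k, leading ratio (7/3); with t_0 = 1/2, classification follows.


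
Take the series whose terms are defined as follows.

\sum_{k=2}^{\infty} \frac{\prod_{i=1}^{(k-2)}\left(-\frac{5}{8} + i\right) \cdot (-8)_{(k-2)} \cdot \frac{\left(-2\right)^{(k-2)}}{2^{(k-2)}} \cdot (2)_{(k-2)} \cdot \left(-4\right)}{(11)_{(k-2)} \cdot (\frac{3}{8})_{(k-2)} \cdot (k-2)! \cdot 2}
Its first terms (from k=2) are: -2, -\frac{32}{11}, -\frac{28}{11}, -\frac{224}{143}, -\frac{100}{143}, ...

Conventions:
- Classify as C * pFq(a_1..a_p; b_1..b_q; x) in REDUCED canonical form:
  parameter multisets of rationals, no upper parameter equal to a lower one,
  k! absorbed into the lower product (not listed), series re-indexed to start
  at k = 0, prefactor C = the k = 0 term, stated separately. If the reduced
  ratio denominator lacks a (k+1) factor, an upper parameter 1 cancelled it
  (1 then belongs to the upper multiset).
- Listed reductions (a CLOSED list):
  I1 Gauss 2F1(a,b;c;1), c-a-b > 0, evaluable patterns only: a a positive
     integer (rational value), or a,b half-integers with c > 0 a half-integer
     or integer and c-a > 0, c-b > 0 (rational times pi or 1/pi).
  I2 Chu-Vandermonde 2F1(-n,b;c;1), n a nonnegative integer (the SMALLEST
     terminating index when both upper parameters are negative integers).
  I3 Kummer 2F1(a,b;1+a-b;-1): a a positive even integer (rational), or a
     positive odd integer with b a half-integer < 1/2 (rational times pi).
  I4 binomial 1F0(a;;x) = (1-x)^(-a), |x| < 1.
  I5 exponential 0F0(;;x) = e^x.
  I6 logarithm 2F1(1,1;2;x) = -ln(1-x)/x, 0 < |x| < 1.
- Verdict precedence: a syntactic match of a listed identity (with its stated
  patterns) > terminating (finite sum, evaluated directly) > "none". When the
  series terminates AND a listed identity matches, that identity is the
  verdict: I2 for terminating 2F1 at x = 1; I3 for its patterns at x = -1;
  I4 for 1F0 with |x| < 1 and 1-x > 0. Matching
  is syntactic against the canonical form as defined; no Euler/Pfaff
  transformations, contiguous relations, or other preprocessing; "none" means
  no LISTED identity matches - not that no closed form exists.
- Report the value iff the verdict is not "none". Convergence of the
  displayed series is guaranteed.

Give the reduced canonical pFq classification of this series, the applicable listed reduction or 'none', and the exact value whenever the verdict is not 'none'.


The series (x = -1) is 2F1: upper {-8, 2}, lower {11}, prefactor -2. Verdict: Kummer (I3) fires (x = -1; c = 11 equals 1+a-b for upper {-8, 2}: listed pattern). Exact value: -10.

Structural cue: with t_0 = -2, the running product (prefactor -2) telescopes to a rising factorial.
Adjacent-term ratio: r(k) = -1 * (k-8) (k+2) / [(k+11) (k+1)] - poly over poly, x = -1 from leading terms; C = -2 at k = 0.


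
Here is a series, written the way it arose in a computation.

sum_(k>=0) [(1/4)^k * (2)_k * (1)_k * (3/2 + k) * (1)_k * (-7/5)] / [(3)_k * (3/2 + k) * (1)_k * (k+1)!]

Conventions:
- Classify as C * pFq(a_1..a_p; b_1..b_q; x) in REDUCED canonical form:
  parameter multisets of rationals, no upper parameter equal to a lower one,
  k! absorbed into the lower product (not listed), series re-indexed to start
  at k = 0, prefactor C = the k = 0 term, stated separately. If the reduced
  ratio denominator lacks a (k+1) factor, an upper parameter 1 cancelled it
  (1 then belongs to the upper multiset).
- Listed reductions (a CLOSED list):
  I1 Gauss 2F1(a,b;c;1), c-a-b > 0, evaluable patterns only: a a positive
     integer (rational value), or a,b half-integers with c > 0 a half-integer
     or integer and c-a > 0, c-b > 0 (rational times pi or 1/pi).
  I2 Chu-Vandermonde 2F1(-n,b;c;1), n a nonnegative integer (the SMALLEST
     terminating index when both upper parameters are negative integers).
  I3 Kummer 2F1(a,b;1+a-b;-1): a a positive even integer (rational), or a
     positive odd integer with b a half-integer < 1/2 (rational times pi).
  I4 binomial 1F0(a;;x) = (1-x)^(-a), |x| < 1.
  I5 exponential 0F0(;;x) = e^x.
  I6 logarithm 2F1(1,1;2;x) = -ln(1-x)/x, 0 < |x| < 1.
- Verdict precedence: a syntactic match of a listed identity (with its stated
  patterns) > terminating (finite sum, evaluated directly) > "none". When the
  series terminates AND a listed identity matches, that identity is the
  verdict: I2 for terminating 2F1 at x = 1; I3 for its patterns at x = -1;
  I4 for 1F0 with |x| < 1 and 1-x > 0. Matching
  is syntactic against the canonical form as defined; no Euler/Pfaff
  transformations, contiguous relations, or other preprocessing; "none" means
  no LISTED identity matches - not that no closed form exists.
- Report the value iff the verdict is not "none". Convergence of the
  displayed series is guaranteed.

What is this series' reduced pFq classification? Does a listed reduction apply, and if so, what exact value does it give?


Classification (C = -7/5): 2F1 with upper {1, 1}, lower {3}, argument x = 1/4. Verdict: no listed reduction: x = 1/4 and upper {1, 1} fail every I1-I6 pattern.

The tell: x = (1/4) and the denominator's factorial ratio (C = -7/5, x = 1/4) is a lower Pochhammer.
Adjacent-term ratio: r(k) = (1/4) * (k+1) (k+1) / [(k+3) (k+1)] ; factor over Q: parameters, x = (1/4), and C = -7/5.


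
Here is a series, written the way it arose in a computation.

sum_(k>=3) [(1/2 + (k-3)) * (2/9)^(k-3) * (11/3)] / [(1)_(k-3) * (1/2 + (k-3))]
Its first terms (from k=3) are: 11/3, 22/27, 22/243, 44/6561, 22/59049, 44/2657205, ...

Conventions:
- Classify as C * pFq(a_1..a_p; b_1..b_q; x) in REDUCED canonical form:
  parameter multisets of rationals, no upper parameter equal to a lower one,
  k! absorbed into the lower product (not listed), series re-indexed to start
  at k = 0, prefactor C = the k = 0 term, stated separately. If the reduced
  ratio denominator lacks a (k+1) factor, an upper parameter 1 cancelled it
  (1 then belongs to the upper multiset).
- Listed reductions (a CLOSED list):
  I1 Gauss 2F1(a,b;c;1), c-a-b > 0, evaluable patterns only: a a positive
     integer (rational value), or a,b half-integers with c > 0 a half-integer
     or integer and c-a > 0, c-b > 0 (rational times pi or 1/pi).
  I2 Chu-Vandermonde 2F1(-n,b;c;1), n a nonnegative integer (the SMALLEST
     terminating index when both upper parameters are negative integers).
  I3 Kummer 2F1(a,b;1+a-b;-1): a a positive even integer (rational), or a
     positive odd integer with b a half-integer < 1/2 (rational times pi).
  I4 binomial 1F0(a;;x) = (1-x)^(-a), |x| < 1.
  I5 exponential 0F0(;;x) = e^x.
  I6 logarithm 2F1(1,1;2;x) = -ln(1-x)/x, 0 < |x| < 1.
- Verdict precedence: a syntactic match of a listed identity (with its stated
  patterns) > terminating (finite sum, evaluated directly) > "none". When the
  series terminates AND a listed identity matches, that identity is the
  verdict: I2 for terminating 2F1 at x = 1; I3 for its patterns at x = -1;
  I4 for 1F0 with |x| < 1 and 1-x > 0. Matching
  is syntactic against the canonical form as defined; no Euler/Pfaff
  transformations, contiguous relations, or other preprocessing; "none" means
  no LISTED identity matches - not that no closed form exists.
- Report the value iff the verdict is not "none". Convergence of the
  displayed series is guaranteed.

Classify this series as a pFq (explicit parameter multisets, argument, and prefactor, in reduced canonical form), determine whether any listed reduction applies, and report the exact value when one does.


Canonical form: C = 11/3 times 0F0 with upper {-}, lower {-}, x = 2/9. Verdict: exponential (I5) matches (the 0F0 exponential series at x = 2/9). Hence: (11/3) * e^(2/9).

Key observation: t_0 = 11/3 here, and striking the common factor k + 1/2 reduces the term (C = 11/3).
Adjacent-term ratio: r(k) = (2/9) * 1 / [(k+1)] ; factor over Q: parameters, x = (2/9), and C = 11/3.


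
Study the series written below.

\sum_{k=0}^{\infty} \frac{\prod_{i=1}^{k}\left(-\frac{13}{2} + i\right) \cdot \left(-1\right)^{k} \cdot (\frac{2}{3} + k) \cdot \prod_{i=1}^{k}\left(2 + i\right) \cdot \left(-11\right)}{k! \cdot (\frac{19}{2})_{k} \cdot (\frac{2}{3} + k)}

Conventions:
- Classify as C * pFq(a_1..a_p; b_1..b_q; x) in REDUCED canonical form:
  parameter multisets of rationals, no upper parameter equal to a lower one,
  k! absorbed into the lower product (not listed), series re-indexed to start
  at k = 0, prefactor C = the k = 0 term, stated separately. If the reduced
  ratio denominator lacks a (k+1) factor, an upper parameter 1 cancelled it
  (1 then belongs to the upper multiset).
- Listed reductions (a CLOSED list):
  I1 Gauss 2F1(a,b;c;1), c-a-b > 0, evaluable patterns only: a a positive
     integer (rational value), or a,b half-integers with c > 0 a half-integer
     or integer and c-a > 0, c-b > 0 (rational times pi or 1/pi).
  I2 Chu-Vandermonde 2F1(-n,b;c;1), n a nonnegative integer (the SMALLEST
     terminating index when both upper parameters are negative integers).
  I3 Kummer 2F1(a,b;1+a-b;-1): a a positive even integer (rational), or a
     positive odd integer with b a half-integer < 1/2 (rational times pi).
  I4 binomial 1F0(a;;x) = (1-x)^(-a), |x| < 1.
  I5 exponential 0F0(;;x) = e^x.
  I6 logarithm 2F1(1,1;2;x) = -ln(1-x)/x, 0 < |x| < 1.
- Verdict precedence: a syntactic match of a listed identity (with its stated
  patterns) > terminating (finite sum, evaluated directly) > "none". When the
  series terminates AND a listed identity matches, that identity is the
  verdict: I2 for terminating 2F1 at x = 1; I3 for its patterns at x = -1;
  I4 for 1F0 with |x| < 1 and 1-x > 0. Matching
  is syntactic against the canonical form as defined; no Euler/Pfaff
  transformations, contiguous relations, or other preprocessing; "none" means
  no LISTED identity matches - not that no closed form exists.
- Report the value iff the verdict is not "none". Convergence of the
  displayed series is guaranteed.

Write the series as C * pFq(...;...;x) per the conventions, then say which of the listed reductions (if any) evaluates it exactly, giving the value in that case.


With C = -11: the canonical form is 2F1(-\frac{11}{2}, 3; \frac{19}{2}; -1). Verdict at x = -1: Kummer's theorem (I3) matches (x = -1; c = \frac{19}{2} equals 1+a-b for upper {-\frac{11}{2}, 3}: listed pattern). Exact value: \left(-\frac{1203345}{65536}\right) \cdot \pi.

First insight: x = -1 and k + 2/3 divides numerator and denominator alike; C = -11, x = -1 after cancelling.
Consecutive-term ratio: r(k) = -1 * (k-\frac{11}{2}) (k+3) / [(k+\frac{19}{2}) (k+1)] ; factor over Q: parameters, x = -1, and C = -11.


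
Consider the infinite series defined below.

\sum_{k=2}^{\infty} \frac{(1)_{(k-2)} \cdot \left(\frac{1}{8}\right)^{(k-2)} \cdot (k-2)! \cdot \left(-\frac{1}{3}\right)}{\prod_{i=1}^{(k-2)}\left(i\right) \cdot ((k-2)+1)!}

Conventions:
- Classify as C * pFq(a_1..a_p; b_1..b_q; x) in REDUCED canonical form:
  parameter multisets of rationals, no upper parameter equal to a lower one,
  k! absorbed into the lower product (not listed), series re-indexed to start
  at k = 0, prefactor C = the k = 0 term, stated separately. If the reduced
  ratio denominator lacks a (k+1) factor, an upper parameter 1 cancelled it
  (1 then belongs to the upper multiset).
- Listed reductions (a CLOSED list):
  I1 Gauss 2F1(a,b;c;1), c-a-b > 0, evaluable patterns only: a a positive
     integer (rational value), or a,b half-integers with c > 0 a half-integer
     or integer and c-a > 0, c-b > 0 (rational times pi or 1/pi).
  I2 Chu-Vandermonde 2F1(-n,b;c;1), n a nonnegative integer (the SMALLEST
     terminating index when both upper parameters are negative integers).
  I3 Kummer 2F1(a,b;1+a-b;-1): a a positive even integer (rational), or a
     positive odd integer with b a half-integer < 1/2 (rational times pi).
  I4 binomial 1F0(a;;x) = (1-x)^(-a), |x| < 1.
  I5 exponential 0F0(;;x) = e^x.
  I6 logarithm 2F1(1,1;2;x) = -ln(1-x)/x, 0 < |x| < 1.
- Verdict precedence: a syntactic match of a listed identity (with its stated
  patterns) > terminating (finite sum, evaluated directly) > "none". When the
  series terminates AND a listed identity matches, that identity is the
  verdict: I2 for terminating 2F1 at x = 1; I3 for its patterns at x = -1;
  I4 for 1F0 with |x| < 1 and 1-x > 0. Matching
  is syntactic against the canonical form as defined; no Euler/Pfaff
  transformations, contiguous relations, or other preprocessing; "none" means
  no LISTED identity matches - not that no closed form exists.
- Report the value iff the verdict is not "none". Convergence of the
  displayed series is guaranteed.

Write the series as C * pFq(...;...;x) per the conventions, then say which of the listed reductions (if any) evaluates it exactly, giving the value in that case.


Structural cue: with t_0 = -\frac{1}{3}, the denominator's factorial ratio (C = -1/3, x = 1/8) is a lower Pochhammer.
Ratio: r(k) = \frac{1}{8} * (k+1) (k+1) / [(k+2) (k+1)] - poly over poly, x = \frac{1}{8} from leading terms; C = -\frac{1}{3} at k = 0.

With C = -\frac{1}{3}: the canonical form is 2F1(1, 1; 2; \frac{1}{8}). Verdict: logarithm (I6) matches (the logarithm: parameters (1,1;2), x = \frac{1}{8}). Hence: \frac{8}{3} \cdot \ln\left(\frac{7}{8}\right).


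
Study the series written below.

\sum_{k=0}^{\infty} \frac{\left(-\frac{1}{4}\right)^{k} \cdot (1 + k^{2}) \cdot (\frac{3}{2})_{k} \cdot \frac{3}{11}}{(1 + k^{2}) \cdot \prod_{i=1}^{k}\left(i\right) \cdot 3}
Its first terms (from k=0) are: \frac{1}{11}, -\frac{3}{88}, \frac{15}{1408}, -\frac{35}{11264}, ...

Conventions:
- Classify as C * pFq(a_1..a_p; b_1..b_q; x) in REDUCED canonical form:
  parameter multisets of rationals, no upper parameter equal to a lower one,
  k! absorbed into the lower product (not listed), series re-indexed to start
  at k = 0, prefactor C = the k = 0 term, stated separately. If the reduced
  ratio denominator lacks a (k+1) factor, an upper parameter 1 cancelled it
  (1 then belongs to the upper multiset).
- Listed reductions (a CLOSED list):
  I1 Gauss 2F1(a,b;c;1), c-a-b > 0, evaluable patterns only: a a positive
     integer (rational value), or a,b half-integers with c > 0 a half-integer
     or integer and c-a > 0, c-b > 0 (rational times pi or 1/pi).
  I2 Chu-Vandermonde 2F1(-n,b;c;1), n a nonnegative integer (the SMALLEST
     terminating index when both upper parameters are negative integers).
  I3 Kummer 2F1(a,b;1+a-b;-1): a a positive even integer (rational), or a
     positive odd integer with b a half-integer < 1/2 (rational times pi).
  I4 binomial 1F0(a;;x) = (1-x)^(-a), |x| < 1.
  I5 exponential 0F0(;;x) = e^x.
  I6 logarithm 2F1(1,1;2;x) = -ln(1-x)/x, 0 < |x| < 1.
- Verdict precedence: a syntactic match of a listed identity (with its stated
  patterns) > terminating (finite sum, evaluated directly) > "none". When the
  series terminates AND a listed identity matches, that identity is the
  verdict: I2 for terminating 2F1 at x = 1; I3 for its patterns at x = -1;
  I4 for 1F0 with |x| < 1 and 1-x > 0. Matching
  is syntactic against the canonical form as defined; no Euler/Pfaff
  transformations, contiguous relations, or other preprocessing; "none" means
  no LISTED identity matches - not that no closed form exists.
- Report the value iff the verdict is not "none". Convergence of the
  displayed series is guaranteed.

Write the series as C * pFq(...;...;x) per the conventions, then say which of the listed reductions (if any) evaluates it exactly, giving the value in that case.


Reduced: x = -\frac{1}{4}, 1F0, upper = {\frac{3}{2}}, lower = {-}, C = \frac{1}{11}. Verdict (x = -\frac{1}{4}): binomial (I4) applies (the 1F0 binomial series: exponent -3/2, x = -\frac{1}{4}). Sum: \frac{1}{11} \cdot \left(\frac{5}{4}\right)^{-\frac{3}{2}}.

Key observation: x = -\frac{1}{4} and k^2 + 1 divides numerator and denominator alike; C = 1/11 after cancelling.
Step ratio: r(k) = -\frac{1}{4} * (k+\frac{3}{2}) / [(k+1)] - poly over poly, x = -\frac{1}{4} from leading terms; C = \frac{1}{11} at k = 0.


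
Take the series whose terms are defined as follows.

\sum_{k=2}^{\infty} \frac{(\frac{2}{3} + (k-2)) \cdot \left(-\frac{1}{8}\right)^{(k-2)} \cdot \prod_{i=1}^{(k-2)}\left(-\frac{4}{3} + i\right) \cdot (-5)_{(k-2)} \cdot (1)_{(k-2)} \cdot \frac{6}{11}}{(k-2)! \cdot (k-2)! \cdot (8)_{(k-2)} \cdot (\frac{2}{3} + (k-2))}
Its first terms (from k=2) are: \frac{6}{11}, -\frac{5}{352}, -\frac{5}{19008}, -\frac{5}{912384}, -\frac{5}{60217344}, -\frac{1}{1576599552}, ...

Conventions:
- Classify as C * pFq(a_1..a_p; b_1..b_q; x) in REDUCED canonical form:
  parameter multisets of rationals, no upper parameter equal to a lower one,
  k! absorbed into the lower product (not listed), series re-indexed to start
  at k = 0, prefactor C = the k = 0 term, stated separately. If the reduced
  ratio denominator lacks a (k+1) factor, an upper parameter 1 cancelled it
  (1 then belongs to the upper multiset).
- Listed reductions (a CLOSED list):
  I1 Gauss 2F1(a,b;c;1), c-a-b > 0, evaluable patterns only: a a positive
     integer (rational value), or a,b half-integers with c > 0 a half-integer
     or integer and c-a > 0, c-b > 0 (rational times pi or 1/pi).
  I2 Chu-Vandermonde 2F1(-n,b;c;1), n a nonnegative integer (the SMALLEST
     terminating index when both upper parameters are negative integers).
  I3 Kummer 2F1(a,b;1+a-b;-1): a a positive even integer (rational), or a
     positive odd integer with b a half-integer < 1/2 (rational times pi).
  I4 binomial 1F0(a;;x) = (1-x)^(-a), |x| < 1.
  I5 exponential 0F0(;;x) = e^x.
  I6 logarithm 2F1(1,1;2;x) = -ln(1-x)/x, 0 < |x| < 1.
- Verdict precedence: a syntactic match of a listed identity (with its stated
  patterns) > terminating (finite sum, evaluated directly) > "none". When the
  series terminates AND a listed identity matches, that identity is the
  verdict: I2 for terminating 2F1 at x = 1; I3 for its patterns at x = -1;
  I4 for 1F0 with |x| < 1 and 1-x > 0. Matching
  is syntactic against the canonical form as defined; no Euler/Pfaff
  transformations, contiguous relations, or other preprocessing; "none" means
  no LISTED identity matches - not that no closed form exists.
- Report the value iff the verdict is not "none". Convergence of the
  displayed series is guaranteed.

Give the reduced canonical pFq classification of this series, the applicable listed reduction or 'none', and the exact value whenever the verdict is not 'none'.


Classification (C = \frac{6}{11}): 2F1 with upper {-5, -\frac{1}{3}}, lower {8}, argument x = -\frac{1}{8}. Verdict: terminating - no listed pattern fits, but -5 in the upper list cuts the series at k = 5; direct evaluation. Hence: \frac{9208595221}{17342595072}.

First insight: from the first term \frac{6}{11}: the denominator's factorial ratio (C = 6/11, x = -1/8) is a lower Pochhammer.
Term ratio: r(k) = -\frac{1}{8} * (k-5) (k-\frac{1}{3}) / [(k+8) (k+1)] ; factor over Q: parameters, x = -\frac{1}{8}, and C = \frac{6}{11}.


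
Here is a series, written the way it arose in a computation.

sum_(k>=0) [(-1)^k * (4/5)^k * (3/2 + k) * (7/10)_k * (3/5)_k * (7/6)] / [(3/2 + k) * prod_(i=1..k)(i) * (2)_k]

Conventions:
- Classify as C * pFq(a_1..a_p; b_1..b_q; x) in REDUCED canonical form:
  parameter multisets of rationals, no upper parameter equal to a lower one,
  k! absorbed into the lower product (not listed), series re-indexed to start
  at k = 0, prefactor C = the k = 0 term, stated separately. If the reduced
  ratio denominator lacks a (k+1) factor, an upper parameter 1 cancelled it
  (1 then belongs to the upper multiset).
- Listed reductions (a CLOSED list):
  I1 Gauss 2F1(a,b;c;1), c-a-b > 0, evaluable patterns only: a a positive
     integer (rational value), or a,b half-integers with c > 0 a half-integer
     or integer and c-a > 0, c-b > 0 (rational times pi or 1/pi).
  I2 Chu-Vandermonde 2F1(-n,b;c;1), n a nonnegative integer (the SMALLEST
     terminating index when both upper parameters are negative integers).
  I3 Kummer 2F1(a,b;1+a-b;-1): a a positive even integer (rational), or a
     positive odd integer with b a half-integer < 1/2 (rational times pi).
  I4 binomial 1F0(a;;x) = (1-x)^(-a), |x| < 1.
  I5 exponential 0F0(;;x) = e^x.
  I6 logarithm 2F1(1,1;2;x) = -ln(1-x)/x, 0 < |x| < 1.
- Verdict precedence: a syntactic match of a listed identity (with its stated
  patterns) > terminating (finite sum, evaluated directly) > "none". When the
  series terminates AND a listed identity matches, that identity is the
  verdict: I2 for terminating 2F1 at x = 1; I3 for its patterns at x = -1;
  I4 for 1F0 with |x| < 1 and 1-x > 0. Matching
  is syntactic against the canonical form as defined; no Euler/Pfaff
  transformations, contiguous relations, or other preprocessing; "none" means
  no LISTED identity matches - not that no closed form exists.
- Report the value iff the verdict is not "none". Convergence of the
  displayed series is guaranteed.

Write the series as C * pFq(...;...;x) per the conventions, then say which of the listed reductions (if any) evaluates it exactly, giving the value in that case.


Key observation: t_0 = 7/6 here, and the product of the first k integers (C = 7/6) is k!.
Consecutive-term ratio: r(k) = (-4/5) * (k+3/5) (k+7/10) / [(k+2) (k+1)] ; factor over Q: parameters, x = (-4/5), and C = 7/6.

Reduced: x = -4/5, 2F1, upper = {3/5, 7/10}, lower = {2}, C = 7/6. Verdict: none. Every listed pattern misses the 2F1 form at -4/5, upper {3/5, 7/10}.


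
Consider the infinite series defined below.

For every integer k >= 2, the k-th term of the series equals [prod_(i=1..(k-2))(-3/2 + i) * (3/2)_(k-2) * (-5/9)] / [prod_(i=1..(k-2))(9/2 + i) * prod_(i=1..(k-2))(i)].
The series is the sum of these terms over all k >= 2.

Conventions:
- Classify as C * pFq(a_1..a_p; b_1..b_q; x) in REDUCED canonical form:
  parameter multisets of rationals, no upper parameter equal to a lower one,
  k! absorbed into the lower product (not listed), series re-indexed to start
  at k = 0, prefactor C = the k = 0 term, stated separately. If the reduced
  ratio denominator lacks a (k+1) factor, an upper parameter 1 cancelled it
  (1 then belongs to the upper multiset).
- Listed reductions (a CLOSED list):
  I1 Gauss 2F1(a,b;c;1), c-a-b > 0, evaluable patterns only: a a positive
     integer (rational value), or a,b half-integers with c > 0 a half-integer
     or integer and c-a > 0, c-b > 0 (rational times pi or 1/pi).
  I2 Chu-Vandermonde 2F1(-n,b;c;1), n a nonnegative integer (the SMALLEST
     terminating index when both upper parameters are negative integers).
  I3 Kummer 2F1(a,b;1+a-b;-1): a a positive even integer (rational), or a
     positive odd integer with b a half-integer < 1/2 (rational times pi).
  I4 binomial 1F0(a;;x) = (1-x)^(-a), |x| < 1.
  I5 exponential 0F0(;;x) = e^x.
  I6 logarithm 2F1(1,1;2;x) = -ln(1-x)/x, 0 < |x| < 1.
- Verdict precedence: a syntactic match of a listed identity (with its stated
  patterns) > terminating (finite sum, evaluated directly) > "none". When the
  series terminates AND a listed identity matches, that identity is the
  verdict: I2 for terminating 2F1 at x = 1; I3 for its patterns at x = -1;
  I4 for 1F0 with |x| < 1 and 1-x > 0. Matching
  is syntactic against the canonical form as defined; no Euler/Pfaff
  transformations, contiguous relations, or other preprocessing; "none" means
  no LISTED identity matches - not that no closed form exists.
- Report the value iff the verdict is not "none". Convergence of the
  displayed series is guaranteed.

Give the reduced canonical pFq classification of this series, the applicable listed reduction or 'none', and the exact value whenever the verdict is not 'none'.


This is -5/9 * 2F1(-1/2, 3/2; 11/2; 1) in reduced canonical form. Verdict: the half-integer Gauss pattern (I1) applies (x = 1; upper {-1/2, 3/2} half-integers, c = 11/2 in the evaluable pattern). Value: (-1225/8192) * pi.

The tell: x = 1 and the running product (prefactor -5/9) telescopes to a rising factorial.
Term ratio: r(k) = 1 * (k-1/2) (k+3/2) / [(k+11/2) (k+1)] ; factor over Q: parameters, x = 1, and C = -5/9.


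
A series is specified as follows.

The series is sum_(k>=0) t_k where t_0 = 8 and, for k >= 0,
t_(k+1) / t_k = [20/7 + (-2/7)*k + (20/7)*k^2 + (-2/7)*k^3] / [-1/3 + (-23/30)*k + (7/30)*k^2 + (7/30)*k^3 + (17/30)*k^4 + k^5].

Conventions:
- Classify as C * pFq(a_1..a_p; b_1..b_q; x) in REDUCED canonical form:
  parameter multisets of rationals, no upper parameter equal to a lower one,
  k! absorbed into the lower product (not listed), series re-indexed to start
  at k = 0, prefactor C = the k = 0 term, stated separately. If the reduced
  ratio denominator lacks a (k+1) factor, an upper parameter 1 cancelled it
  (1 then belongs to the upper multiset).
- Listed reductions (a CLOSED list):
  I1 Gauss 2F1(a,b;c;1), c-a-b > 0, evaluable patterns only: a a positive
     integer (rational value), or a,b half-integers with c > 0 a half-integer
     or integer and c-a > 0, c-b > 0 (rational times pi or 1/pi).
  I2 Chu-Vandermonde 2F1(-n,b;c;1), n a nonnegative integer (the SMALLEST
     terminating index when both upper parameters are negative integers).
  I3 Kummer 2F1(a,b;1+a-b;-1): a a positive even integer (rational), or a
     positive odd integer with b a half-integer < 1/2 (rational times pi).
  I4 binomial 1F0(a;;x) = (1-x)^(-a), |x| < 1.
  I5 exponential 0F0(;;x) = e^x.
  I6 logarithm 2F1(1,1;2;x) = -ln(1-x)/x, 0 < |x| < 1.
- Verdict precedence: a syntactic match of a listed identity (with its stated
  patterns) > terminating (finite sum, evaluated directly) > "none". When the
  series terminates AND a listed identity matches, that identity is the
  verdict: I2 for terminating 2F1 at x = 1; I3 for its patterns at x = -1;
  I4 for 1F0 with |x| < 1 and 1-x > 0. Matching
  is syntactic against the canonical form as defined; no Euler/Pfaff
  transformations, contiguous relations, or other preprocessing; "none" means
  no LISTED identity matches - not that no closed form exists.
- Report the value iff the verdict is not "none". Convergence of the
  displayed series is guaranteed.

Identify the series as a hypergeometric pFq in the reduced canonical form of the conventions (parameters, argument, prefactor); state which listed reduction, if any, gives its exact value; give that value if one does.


x = -2/7 here; the reduced form reads 1F2, upper {-10}, lower {-5/6, 2/5}, C = 8. Verdict: terminating - the sum ends at index 10 because -10 is a negative integer; exact evaluation follows. Exact value: -10313887029861709666949120216/18807913359165474226395713.

Structural cue: x = (-2/7) and the ratio is unreduced: k^2 + 1 divides both sides (prefactor 8).
Ratio: r(k) = (-2/7) * (k-10) / [(k-5/6) (k+2/5) (k+1)] - rational in k. x = (-2/7); t_0 = 8; negate the roots.


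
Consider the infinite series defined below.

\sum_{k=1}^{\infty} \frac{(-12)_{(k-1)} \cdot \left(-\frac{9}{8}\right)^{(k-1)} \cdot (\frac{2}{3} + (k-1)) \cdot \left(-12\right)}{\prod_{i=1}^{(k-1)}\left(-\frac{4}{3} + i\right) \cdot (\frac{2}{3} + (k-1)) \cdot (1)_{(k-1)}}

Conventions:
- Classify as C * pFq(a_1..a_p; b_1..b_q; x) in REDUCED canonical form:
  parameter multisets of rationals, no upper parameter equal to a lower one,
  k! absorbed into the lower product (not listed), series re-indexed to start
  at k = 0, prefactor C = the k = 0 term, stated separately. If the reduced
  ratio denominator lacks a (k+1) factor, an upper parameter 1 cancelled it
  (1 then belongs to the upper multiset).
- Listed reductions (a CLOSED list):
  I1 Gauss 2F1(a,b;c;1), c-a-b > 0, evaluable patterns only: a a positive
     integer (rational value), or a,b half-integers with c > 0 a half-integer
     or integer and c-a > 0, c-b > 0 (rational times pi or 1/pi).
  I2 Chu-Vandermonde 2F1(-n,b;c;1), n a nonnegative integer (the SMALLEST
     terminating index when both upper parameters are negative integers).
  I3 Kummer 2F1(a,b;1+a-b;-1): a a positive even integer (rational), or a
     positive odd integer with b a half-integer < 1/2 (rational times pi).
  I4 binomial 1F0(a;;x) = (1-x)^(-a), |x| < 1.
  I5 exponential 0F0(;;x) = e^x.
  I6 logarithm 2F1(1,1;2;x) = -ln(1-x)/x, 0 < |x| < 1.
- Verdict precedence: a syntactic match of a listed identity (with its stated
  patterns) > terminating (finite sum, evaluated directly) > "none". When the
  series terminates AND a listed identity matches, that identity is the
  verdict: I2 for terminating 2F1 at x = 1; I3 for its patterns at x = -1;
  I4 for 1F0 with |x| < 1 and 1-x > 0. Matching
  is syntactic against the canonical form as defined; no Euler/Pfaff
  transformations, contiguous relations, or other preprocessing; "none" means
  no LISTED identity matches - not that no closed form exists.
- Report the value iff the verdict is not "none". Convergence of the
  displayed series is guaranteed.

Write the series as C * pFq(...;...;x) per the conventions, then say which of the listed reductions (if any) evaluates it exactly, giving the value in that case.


Structural cue: t_0 being -12, the lower running product (prefactor -12) is a rising factorial.
Ratio: r(k) = -\frac{9}{8} * (k-12) / [(k-\frac{1}{3}) (k+1)] - rational; roots negated = parameters, x = -\frac{9}{8}, C = -12.

This is -12 * 1F1(-12; -\frac{1}{3}; -\frac{9}{8}) in reduced canonical form. Verdict: terminating. (-12)_k vanishes past k = 12, leaving a 13-term sum, computed directly. Sum: \frac{3818884828542842304158295}{122878323295501942784}.


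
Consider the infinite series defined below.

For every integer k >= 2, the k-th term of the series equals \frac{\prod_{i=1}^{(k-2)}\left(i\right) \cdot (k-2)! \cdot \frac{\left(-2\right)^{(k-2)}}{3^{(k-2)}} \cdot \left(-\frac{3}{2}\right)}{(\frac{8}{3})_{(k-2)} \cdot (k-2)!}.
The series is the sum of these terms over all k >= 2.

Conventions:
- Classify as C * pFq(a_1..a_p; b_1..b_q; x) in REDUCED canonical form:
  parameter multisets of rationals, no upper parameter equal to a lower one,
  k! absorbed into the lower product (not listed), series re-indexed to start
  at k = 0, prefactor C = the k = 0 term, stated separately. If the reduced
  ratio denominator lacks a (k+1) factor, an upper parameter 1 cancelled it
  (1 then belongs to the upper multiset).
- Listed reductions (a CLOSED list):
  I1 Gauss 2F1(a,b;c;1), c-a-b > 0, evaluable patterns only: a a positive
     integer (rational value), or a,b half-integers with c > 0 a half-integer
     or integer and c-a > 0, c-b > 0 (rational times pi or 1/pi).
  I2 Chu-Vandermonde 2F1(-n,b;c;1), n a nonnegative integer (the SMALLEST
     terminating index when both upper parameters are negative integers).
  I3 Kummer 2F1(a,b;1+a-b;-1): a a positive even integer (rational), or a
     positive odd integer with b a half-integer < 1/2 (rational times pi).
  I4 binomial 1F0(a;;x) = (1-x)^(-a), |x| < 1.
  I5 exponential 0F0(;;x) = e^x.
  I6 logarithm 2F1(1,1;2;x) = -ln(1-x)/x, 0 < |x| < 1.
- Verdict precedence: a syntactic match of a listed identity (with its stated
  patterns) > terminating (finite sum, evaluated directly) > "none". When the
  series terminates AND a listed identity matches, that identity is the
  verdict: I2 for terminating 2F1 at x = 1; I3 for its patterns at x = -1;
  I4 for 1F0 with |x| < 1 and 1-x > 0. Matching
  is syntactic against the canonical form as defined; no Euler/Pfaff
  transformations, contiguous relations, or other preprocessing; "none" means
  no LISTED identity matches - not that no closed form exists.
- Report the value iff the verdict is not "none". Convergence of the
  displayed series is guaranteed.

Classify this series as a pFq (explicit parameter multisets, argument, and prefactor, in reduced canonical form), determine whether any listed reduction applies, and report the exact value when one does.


This is -\frac{3}{2} * 2F1(1, 1; \frac{8}{3}; -\frac{2}{3}) in reduced canonical form. Verdict: none (x = -\frac{2}{3}): each listed identity misses the multisets {1, 1} ; {\frac{8}{3}}.

Structural cue: t_0 being -\frac{3}{2}, the two geometric factors (C = -3/2) combine into one argument.
Adjacent-term ratio: r(k) = -\frac{2}{3} * (k+1) (k+1) / [(k+\frac{8}{3}) (k+1)] - rational in k. x = -\frac{2}{3}; t_0 = -\frac{3}{2}; negate the roots.


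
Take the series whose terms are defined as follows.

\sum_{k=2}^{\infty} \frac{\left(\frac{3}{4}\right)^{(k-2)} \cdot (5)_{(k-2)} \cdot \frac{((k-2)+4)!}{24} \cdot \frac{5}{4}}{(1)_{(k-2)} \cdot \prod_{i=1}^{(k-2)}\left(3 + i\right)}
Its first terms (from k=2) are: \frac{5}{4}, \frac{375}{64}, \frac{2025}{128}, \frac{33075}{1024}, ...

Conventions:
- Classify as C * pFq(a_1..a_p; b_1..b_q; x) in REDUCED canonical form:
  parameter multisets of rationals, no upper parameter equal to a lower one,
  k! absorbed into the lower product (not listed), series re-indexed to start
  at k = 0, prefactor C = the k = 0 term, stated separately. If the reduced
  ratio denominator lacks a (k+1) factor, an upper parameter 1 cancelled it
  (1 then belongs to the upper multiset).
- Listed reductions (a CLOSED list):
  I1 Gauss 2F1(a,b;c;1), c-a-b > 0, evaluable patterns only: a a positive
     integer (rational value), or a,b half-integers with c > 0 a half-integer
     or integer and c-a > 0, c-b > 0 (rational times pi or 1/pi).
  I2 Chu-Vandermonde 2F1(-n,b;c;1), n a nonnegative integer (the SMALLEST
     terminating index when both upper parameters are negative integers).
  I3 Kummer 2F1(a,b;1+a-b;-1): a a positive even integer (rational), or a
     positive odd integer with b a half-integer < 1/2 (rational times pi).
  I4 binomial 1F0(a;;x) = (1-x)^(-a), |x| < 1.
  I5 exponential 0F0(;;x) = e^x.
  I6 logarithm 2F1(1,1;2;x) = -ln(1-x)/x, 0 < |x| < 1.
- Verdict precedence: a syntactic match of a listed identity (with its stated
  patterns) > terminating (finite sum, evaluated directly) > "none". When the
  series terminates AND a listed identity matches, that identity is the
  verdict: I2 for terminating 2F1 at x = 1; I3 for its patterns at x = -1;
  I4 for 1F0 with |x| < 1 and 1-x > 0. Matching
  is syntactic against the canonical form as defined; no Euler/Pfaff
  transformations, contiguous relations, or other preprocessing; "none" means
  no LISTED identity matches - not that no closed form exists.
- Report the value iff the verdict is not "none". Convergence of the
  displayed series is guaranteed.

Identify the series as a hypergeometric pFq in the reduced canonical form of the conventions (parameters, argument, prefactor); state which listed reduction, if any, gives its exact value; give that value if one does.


Reduced: x = \frac{3}{4}, 2F1, upper = {5, 5}, lower = {4}, C = \frac{5}{4}. Verdict: none. No listed pattern accepts 2F1(5, 5; 4; \frac{3}{4}).

Key step: t_0 = \frac{5}{4} here, and the lower running product (C = 5/4, x = 3/4) is a rising factorial.
Term ratio: r(k) = \frac{3}{4} * (k+5) (k+5) / [(k+4) (k+1)] - rational in k. x = \frac{3}{4}; t_0 = \frac{5}{4}; negate the roots.


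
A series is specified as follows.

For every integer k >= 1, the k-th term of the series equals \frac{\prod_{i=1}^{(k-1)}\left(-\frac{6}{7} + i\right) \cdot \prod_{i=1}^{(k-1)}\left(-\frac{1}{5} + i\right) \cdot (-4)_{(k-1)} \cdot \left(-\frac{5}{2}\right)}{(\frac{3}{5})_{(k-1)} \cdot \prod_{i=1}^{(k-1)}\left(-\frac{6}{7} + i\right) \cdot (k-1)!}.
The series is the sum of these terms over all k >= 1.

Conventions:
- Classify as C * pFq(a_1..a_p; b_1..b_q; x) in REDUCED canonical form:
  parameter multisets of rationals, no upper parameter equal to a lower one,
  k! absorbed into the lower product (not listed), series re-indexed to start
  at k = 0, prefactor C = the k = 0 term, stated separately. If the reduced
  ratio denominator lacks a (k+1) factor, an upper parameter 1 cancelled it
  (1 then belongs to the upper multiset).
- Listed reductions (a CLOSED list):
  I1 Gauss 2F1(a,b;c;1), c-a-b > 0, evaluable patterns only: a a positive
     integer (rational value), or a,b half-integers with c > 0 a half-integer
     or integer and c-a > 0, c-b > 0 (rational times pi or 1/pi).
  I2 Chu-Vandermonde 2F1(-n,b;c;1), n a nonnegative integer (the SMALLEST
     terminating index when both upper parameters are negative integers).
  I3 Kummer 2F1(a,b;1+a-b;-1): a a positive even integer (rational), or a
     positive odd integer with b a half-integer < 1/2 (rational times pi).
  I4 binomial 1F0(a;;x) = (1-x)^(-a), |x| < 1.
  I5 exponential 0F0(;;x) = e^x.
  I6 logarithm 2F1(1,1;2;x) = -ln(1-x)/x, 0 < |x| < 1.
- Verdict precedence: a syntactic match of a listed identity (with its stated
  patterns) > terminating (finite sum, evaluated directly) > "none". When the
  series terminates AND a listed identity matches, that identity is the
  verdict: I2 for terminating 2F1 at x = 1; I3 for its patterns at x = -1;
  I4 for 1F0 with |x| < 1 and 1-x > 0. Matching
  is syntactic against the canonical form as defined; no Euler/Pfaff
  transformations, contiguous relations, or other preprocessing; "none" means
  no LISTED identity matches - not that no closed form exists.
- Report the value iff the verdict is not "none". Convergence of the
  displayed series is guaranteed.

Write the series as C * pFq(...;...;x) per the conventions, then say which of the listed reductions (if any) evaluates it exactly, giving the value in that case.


Key observation: x = 1 and the parameter 1/7 appears in both the upper and lower lists and cancels.
Adjacent-term ratio: r(k) = 1 * (k-4) (k+\frac{4}{5}) / [(k+\frac{3}{5}) (k+1)] ; factor over Q: parameters, x = 1, and C = -\frac{5}{2}.

x = 1 here; the reduced form reads 2F1, upper {-4, \frac{4}{5}}, lower {\frac{3}{5}}, C = -\frac{5}{2}. Verdict (x = 1): Vandermonde's identity (I2) applies (terminating 2F1 at x = 1 with n = 4, b = 4/5, c = \frac{3}{5}). Value: \frac{35}{156}.


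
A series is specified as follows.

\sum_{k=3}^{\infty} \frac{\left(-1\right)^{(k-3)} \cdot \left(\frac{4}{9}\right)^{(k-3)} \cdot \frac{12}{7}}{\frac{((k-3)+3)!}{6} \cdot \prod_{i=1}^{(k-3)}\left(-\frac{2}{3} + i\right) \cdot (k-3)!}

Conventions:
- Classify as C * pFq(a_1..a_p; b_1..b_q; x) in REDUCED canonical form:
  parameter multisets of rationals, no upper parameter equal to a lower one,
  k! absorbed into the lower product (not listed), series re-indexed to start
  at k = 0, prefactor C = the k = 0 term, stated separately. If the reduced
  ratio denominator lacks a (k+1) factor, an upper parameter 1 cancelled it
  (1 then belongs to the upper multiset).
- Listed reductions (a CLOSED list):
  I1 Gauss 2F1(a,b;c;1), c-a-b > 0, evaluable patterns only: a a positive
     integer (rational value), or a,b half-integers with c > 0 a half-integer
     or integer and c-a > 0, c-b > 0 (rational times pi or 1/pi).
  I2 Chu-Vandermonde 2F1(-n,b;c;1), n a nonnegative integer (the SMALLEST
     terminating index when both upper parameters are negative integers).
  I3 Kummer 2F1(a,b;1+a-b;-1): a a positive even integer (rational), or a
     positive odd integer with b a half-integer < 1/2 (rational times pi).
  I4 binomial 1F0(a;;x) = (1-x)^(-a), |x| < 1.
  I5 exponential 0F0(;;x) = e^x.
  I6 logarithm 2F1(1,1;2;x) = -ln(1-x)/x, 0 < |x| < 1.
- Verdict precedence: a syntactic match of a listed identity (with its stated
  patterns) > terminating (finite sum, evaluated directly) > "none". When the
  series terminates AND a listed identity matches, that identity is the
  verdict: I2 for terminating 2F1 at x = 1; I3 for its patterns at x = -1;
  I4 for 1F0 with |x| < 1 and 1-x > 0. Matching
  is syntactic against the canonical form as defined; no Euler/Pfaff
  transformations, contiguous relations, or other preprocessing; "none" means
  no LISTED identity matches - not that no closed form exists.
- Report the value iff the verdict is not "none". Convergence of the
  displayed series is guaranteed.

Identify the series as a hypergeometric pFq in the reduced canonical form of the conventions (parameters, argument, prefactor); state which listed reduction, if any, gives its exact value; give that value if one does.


Key observation: t_0 being \frac{12}{7}, the lower running product (C = 12/7, x = -4/9) is a rising factorial.
Step ratio: r(k) = -\frac{4}{9} * 1 / [(k+\frac{1}{3}) (k+4) (k+1)] ; factor over Q: parameters, x = -\frac{4}{9}, and C = \frac{12}{7}.

The series (x = -\frac{4}{9}) is 0F2: upper {-}, lower {\frac{1}{3}, 4}, prefactor \frac{12}{7}. Verdict: none. No listed pattern accepts 0F2(-; \frac{1}{3}, 4; -\frac{4}{9}).
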